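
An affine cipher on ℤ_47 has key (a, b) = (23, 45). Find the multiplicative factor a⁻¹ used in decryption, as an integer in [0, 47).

45

gcd(47, 23) by repeated division:
47 = 2*23 + 1
23 = 23*1 + 0
gcd = 1, so the inverse exists. Back-substitute:
1 = 47 − 2·23
Thus 23·(-2) ≡ 1 (mod 47); reducing, -2 mod 47 = 45.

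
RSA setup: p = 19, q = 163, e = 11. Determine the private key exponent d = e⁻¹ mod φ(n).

φ(n) = (p−1)(q−1) = 18·162 = 2916.
Need d with 11·d ≡ 1 (mod 2916). Apply the extended Euclidean algorithm:
2916 = 265*11 + 1
11 = 11*1 + 0
Back-substitute:
1 = 2916 − 265·11
So 11·(-265) ≡ 1 (mod 2916), hence d ≡ -265 ≡ 2651 (mod 2916).

2651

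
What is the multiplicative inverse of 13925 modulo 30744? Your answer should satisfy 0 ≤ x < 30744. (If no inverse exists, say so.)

7277

gcd(30744, 13925) by repeated division:
30744 = 2×13925 + 2894
13925 = 4×2894 + 2349
2894 = 1×2349 + 545
2349 = 4×545 + 169
545 = 3×169 + 38
169 = 4×38 + 17
38 = 2×17 + 4
17 = 4×4 + 1
4 = 4×1 + 0
gcd = 1, so the inverse exists. Back-substitute:
1 = 17 − 4·4
1 = −4·38 + 9·17
1 = 9·169 − 40·38
1 = −40·545 + 129·169
1 = 129·2349 − 556·545
1 = −556·2894 + 685·2349
1 = 685·13925 − 3296·2894
1 = −3296·30744 + 7277·13925
So 13925·7277 ≡ 1 (mod 30744).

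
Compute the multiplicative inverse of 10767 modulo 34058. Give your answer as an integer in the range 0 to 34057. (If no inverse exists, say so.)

Run Euclid on (34058, 10767):
34058 = 3*10767 + 1757
10767 = 6*1757 + 225
1757 = 7*225 + 182
225 = 1*182 + 43
182 = 4*43 + 10
43 = 4*10 + 3
10 = 3*3 + 1
3 = 3*1 + 0
The gcd is 1. Working backward:
1 = 10 − 3·3
1 = −3·43 + 13·10
1 = 13·182 − 55·43
1 = −55·225 + 68·182
1 = 68·1757 − 531·225
1 = −531·10767 + 3254·1757
1 = 3254·34058 − 10293·10767
Hence 10767⁻¹ ≡ -10293 ≡ 23765 (mod 34058).

23765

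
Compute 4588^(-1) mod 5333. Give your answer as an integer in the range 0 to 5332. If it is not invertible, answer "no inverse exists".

2305

gcd(5333, 4588) by repeated division:
5333 = 1×4588 + 745
4588 = 6×745 + 118
745 = 6×118 + 37
118 = 3×37 + 7
37 = 5×7 + 2
7 = 3×2 + 1
2 = 2×1 + 0
Since gcd(4588, 5333) = 1, back-substitute to write 1 as a combination:
1 = 7 − 3·2
1 = −3·37 + 16·7
1 = 16·118 − 51·37
1 = −51·745 + 322·118
1 = 322·4588 − 1983·745
1 = −1983·5333 + 2305·4588
So 4588·2305 ≡ 1 (mod 5333).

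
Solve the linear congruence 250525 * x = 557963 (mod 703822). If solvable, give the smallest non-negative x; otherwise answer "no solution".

First find gcd(250525, 703822):
703822 = 2*250525 + 202772
250525 = 1*202772 + 47753
202772 = 4*47753 + 11760
47753 = 4*11760 + 713
11760 = 16*713 + 352
713 = 2*352 + 9
352 = 39*9 + 1
9 = 9*1 + 0
gcd = 1, so a unique solution mod 703822 exists.
Back-substitute for the Bézout coefficients:
1 = 352 − 39·9
1 = −39·713 + 79·352
1 = 79·11760 − 1303·713
1 = −1303·47753 + 5291·11760
1 = 5291·202772 − 22467·47753
1 = −22467·250525 + 27758·202772
1 = 27758·703822 − 77983·250525
So 250525·(-77983) ≡ 1 (mod 703822), giving 250525⁻¹ ≡ 625839.
x ≡ 250525⁻¹·557963 ≡ 625839·557963 ≡ 55055 (mod 703822).

55055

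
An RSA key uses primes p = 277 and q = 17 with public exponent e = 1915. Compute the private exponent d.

2419

φ(n) = (p−1)(q−1) = 276·16 = 4416.
Need d with 1915·d ≡ 1 (mod 4416). Apply the extended Euclidean algorithm:
4416 = 2*1915 + 586
1915 = 3*586 + 157
586 = 3*157 + 115
157 = 1*115 + 42
115 = 2*42 + 31
42 = 1*31 + 11
31 = 2*11 + 9
11 = 1*9 + 2
9 = 4*2 + 1
2 = 2*1 + 0
Back-substitute:
1 = 9 − 4·2
1 = −4·11 + 5·9
1 = 5·31 − 14·11
1 = −14·42 + 19·31
1 = 19·115 − 52·42
1 = −52·157 + 71·115
1 = 71·586 − 265·157
1 = −265·1915 + 866·586
1 = 866·4416 − 1997·1915
So 1915·(-1997) ≡ 1 (mod 4416), hence d ≡ -1997 ≡ 2419 (mod 4416).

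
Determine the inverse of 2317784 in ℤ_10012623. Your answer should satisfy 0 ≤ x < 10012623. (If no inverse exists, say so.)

5936462

Apply the Euclidean algorithm to 10012623 and 2317784:
10012623 = 4*2317784 + 741487
2317784 = 3*741487 + 93323
741487 = 7*93323 + 88226
93323 = 1*88226 + 5097
88226 = 17*5097 + 1577
5097 = 3*1577 + 366
1577 = 4*366 + 113
366 = 3*113 + 27
113 = 4*27 + 5
27 = 5*5 + 2
5 = 2*2 + 1
2 = 2*1 + 0
Since gcd(2317784, 10012623) = 1, back-substitute to write 1 as a combination:
1 = 5 − 2·2
1 = −2·27 + 11·5
1 = 11·113 − 46·27
1 = −46·366 + 149·113
1 = 149·1577 − 642·366
1 = −642·5097 + 2075·1577
1 = 2075·88226 − 35917·5097
1 = −35917·93323 + 37992·88226
1 = 37992·741487 − 301861·93323
1 = −301861·2317784 + 943575·741487
1 = 943575·10012623 − 4076161·2317784
Thus 2317784·(-4076161) ≡ 1 (mod 10012623); reducing, -4076161 mod 10012623 = 5936462.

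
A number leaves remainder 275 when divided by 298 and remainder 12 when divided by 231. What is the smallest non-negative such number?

10407

Write x = 275 + 298·k. Then 298·k ≡ 12 − 275 ≡ 199 (mod 231).
Need 298⁻¹ mod 231. Extended Euclid on (231, 67):
231 = 3×67 + 30
67 = 2×30 + 7
30 = 4×7 + 2
7 = 3×2 + 1
2 = 2×1 + 0
Back-substitute:
1 = 7 − 3·2
1 = −3·30 + 13·7
1 = 13·67 − 29·30
1 = −29·231 + 100·67
298⁻¹ ≡ 100 (mod 231), so k ≡ 100·199 ≡ 34 (mod 231).
x = 275 + 298·34 = 10407.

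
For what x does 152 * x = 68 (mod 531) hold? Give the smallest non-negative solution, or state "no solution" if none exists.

238

First find gcd(152, 531):
531 = 3·152 + 75
152 = 2·75 + 2
75 = 37·2 + 1
2 = 2·1 + 0
gcd = 1, so a unique solution mod 531 exists.
Back-substitute for the Bézout coefficients:
1 = 75 − 37·2
1 = −37·152 + 75·75
1 = 75·531 − 262·152
So 152·(-262) ≡ 1 (mod 531), giving 152⁻¹ ≡ 269.
x ≡ 152⁻¹·68 ≡ 269·68 ≡ 238 (mod 531).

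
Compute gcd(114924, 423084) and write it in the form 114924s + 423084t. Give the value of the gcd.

Apply Euclid's algorithm to 423084 and 114924:
423084 = 3*114924 + 78312
114924 = 1*78312 + 36612
78312 = 2*36612 + 5088
36612 = 7*5088 + 996
5088 = 5*996 + 108
996 = 9*108 + 24
108 = 4*24 + 12
24 = 2*12 + 0
gcd(114924, 423084) = 12.
Back-substituting:
12 = 108 − 4·24
12 = −4·996 + 37·108
12 = 37·5088 − 189·996
12 = −189·36612 + 1360·5088
12 = 1360·78312 − 2909·36612
12 = −2909·114924 + 4269·78312
12 = 4269·423084 − 15716·114924
So 12 = (4269)·423084 + (-15716)·114924.

12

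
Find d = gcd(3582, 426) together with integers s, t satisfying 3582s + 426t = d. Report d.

Repeated division:
3582 = 8*426 + 174
426 = 2*174 + 78
174 = 2*78 + 18
78 = 4*18 + 6
18 = 3*6 + 0
gcd(3582, 426) = 6.
Back-substituting:
6 = 78 − 4·18
6 = −4·174 + 9·78
6 = 9·426 − 22·174
6 = −22·3582 + 185·426
So 6 = (-22)·3582 + (185)·426.

6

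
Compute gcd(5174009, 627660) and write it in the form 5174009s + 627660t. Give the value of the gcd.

Euclidean algorithm:
5174009 = 8*627660 + 152729
627660 = 4*152729 + 16744
152729 = 9*16744 + 2033
16744 = 8*2033 + 480
2033 = 4*480 + 113
480 = 4*113 + 28
113 = 4*28 + 1
28 = 28*1 + 0
gcd(5174009, 627660) = 1.
Back-substituting:
1 = 113 − 4·28
1 = −4·480 + 17·113
1 = 17·2033 − 72·480
1 = −72·16744 + 593·2033
1 = 593·152729 − 5409·16744
1 = −5409·627660 + 22229·152729
1 = 22229·5174009 − 183241·627660
So 1 = (22229)·5174009 + (-183241)·627660.

1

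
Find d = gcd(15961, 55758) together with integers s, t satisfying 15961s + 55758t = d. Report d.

1

Apply Euclid's algorithm to 55758 and 15961:
55758 = 3·15961 + 7875
15961 = 2·7875 + 211
7875 = 37·211 + 68
211 = 3·68 + 7
68 = 9·7 + 5
7 = 1·5 + 2
5 = 2·2 + 1
2 = 2·1 + 0
gcd(15961, 55758) = 1.
Back-substituting:
1 = 5 − 2·2
1 = −2·7 + 3·5
1 = 3·68 − 29·7
1 = −29·211 + 90·68
1 = 90·7875 − 3359·211
1 = −3359·15961 + 6808·7875
1 = 6808·55758 − 23783·15961
So 1 = (6808)·55758 + (-23783)·15961.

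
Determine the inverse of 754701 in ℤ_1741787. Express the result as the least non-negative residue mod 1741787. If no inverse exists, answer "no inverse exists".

1518623

Run Euclid on (1741787, 754701):
1741787 = 2*754701 + 232385
754701 = 3*232385 + 57546
232385 = 4*57546 + 2201
57546 = 26*2201 + 320
2201 = 6*320 + 281
320 = 1*281 + 39
281 = 7*39 + 8
39 = 4*8 + 7
8 = 1*7 + 1
7 = 7*1 + 0
Since gcd(754701, 1741787) = 1, back-substitute to write 1 as a combination:
1 = 8 − 7
1 = −39 + 5·8
1 = 5·281 − 36·39
1 = −36·320 + 41·281
1 = 41·2201 − 282·320
1 = −282·57546 + 7373·2201
1 = 7373·232385 − 29774·57546
1 = −29774·754701 + 96695·232385
1 = 96695·1741787 − 223164·754701
So 754701·(-223164) ≡ 1 (mod 1741787), and -223164 ≡ 1518623 (mod 1741787).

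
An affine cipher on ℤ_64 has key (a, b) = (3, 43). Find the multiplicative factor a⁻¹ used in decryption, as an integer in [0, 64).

gcd(64, 3) by repeated division:
64 = 21*3 + 1
3 = 3*1 + 0
gcd = 1, so the inverse exists. Back-substitute:
1 = 64 − 21·3
Thus 3·(-21) ≡ 1 (mod 64); reducing, -21 mod 64 = 43.

43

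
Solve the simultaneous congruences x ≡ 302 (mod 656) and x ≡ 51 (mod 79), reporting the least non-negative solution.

Write x = 302 + 656·k. Then 656·k ≡ 51 − 302 ≡ 65 (mod 79).
Need 656⁻¹ mod 79. Extended Euclid on (79, 24):
79 = 3·24 + 7
24 = 3·7 + 3
7 = 2·3 + 1
3 = 3·1 + 0
Back-substitute:
1 = 7 − 2·3
1 = −2·24 + 7·7
1 = 7·79 − 23·24
656⁻¹ ≡ 56 (mod 79), so k ≡ 56·65 ≡ 6 (mod 79).
x = 302 + 656·6 = 4238.

4238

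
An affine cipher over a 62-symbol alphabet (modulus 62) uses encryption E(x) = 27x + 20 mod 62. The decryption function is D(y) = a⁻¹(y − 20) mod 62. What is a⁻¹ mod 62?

Run Euclid on (62, 27):
62 = 2×27 + 8
27 = 3×8 + 3
8 = 2×3 + 2
3 = 1×2 + 1
2 = 2×1 + 0
The gcd is 1. Working backward:
1 = 3 − 2
1 = −8 + 3·3
1 = 3·27 − 10·8
1 = −10·62 + 23·27
So 27·23 ≡ 1 (mod 62).

23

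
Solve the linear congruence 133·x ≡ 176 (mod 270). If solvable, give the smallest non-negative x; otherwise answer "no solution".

182

First find gcd(133, 270):
270 = 2*133 + 4
133 = 33*4 + 1
4 = 4*1 + 0
gcd = 1, so a unique solution mod 270 exists.
Back-substitute for the Bézout coefficients:
1 = 133 − 33·4
1 = −33·270 + 67·133
So 133·(67) ≡ 1 (mod 270), giving 133⁻¹ ≡ 67.
x ≡ 133⁻¹·176 ≡ 67·176 ≡ 182 (mod 270).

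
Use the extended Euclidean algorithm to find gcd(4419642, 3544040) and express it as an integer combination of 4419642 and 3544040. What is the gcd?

Repeated division:
4419642 = 1×3544040 + 875602
3544040 = 4×875602 + 41632
875602 = 21×41632 + 1330
41632 = 31×1330 + 402
1330 = 3×402 + 124
402 = 3×124 + 30
124 = 4×30 + 4
30 = 7×4 + 2
4 = 2×2 + 0
gcd(4419642, 3544040) = 2.
Back-substituting:
2 = 30 − 7·4
2 = −7·124 + 29·30
2 = 29·402 − 94·124
2 = −94·1330 + 311·402
2 = 311·41632 − 9735·1330
2 = −9735·875602 + 204746·41632
2 = 204746·3544040 − 828719·875602
2 = −828719·4419642 + 1033465·3544040
So 2 = (-828719)·4419642 + (1033465)·3544040.

2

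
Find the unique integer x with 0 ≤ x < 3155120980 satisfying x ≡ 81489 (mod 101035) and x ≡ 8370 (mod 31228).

Write x = 81489 + 101035·k. Then 101035·k ≡ 8370 − 81489 ≡ 20565 (mod 31228).
Need 101035⁻¹ mod 31228. Extended Euclid on (31228, 7351):
31228 = 4*7351 + 1824
7351 = 4*1824 + 55
1824 = 33*55 + 9
55 = 6*9 + 1
9 = 9*1 + 0
Back-substitute:
1 = 55 − 6·9
1 = −6·1824 + 199·55
1 = 199·7351 − 802·1824
1 = −802·31228 + 3407·7351
101035⁻¹ ≡ 3407 (mod 31228), so k ≡ 3407·20565 ≡ 20551 (mod 31228).
x = 81489 + 101035·20551 = 2076451774.

2076451774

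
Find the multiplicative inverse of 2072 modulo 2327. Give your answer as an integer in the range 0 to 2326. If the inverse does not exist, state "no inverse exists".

Extended Euclidean algorithm:
2327 = 1*2072 + 255
2072 = 8*255 + 32
255 = 7*32 + 31
32 = 1*31 + 1
31 = 31*1 + 0
gcd = 1, so the inverse exists. Back-substitute:
1 = 32 − 31
1 = −255 + 8·32
1 = 8·2072 − 65·255
1 = −65·2327 + 73·2072
So 2072·73 ≡ 1 (mod 2327).

73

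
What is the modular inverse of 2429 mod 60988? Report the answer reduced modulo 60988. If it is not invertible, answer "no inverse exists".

Apply the Euclidean algorithm to 60988 and 2429:
60988 = 25*2429 + 263
2429 = 9*263 + 62
263 = 4*62 + 15
62 = 4*15 + 2
15 = 7*2 + 1
2 = 2*1 + 0
gcd = 1, so the inverse exists. Back-substitute:
1 = 15 − 7·2
1 = −7·62 + 29·15
1 = 29·263 − 123·62
1 = −123·2429 + 1136·263
1 = 1136·60988 − 28523·2429
Thus 2429·(-28523) ≡ 1 (mod 60988); reducing, -28523 mod 60988 = 32465.

32465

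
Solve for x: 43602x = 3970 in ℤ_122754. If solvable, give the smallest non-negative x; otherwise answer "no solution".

no solution

gcd(43602, 122754):
122754 = 2*43602 + 35550
43602 = 1*35550 + 8052
35550 = 4*8052 + 3342
8052 = 2*3342 + 1368
3342 = 2*1368 + 606
1368 = 2*606 + 156
606 = 3*156 + 138
156 = 1*138 + 18
138 = 7*18 + 12
18 = 1*12 + 6
12 = 2*6 + 0
gcd = 6, but 6 ∤ 3970, so the congruence has no solution.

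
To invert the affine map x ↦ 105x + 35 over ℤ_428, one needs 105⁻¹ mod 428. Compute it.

Extended Euclidean algorithm:
428 = 4·105 + 8
105 = 13·8 + 1
8 = 8·1 + 0
Since gcd(105, 428) = 1, back-substitute to write 1 as a combination:
1 = 105 − 13·8
1 = −13·428 + 53·105
So 105·53 ≡ 1 (mod 428).

53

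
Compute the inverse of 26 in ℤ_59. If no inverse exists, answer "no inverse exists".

Extended Euclidean algorithm:
59 = 2*26 + 7
26 = 3*7 + 5
7 = 1*5 + 2
5 = 2*2 + 1
2 = 2*1 + 0
The gcd is 1. Working backward:
1 = 5 − 2·2
1 = −2·7 + 3·5
1 = 3·26 − 11·7
1 = −11·59 + 25·26
So 26·25 ≡ 1 (mod 59).

25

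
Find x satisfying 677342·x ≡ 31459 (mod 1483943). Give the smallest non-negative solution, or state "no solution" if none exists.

1474586

First find gcd(677342, 1483943):
1483943 = 2*677342 + 129259
677342 = 5*129259 + 31047
129259 = 4*31047 + 5071
31047 = 6*5071 + 621
5071 = 8*621 + 103
621 = 6*103 + 3
103 = 34*3 + 1
3 = 3*1 + 0
gcd = 1, so a unique solution mod 1483943 exists.
Back-substitute for the Bézout coefficients:
1 = 103 − 34·3
1 = −34·621 + 205·103
1 = 205·5071 − 1674·621
1 = −1674·31047 + 10249·5071
1 = 10249·129259 − 42670·31047
1 = −42670·677342 + 223599·129259
1 = 223599·1483943 − 489868·677342
So 677342·(-489868) ≡ 1 (mod 1483943), giving 677342⁻¹ ≡ 994075.
x ≡ 677342⁻¹·31459 ≡ 994075·31459 ≡ 1474586 (mod 1483943).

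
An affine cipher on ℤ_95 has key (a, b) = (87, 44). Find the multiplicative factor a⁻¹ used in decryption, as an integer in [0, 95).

gcd(95, 87) by repeated division:
95 = 1*87 + 8
87 = 10*8 + 7
8 = 1*7 + 1
7 = 7*1 + 0
gcd = 1, so the inverse exists. Back-substitute:
1 = 8 − 7
1 = −87 + 11·8
1 = 11·95 − 12·87
Thus 87·(-12) ≡ 1 (mod 95); reducing, -12 mod 95 = 83.

83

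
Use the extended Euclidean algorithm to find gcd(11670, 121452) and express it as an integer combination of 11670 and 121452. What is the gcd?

Repeated division:
121452 = 10×11670 + 4752
11670 = 2×4752 + 2166
4752 = 2×2166 + 420
2166 = 5×420 + 66
420 = 6×66 + 24
66 = 2×24 + 18
24 = 1×18 + 6
18 = 3×6 + 0
gcd(11670, 121452) = 6.
Working backward:
6 = 24 − 18
6 = −66 + 3·24
6 = 3·420 − 19·66
6 = −19·2166 + 98·420
6 = 98·4752 − 215·2166
6 = −215·11670 + 528·4752
6 = 528·121452 − 5495·11670
So 6 = (528)·121452 + (-5495)·11670.

6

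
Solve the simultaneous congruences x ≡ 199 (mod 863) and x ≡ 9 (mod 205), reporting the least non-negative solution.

Write x = 199 + 863·k. Then 863·k ≡ 9 − 199 ≡ 15 (mod 205).
Need 863⁻¹ mod 205. Extended Euclid on (205, 43):
205 = 4×43 + 33
43 = 1×33 + 10
33 = 3×10 + 3
10 = 3×3 + 1
3 = 3×1 + 0
Back-substitute:
1 = 10 − 3·3
1 = −3·33 + 10·10
1 = 10·43 − 13·33
1 = −13·205 + 62·43
863⁻¹ ≡ 62 (mod 205), so k ≡ 62·15 ≡ 110 (mod 205).
x = 199 + 863·110 = 95129.

95129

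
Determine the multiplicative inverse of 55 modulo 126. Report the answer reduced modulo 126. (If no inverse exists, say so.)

gcd(126, 55) by repeated division:
126 = 2*55 + 16
55 = 3*16 + 7
16 = 2*7 + 2
7 = 3*2 + 1
2 = 2*1 + 0
The gcd is 1. Working backward:
1 = 7 − 3·2
1 = −3·16 + 7·7
1 = 7·55 − 24·16
1 = −24·126 + 55·55
So 55·55 ≡ 1 (mod 126).

55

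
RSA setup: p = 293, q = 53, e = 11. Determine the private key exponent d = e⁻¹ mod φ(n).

φ(n) = (p−1)(q−1) = 292·52 = 15184.
Need d with 11·d ≡ 1 (mod 15184). Apply the extended Euclidean algorithm:
15184 = 1380·11 + 4
11 = 2·4 + 3
4 = 1·3 + 1
3 = 3·1 + 0
Back-substitute:
1 = 4 − 3
1 = −11 + 3·4
1 = 3·15184 − 4141·11
So 11·(-4141) ≡ 1 (mod 15184), hence d ≡ -4141 ≡ 11043 (mod 15184).

11043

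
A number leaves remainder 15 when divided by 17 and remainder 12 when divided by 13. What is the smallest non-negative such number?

168

Write x = 15 + 17·k. Then 17·k ≡ 12 − 15 ≡ 10 (mod 13).
Need 17⁻¹ mod 13. Extended Euclid on (13, 4):
13 = 3×4 + 1
4 = 4×1 + 0
Back-substitute:
1 = 13 − 3·4
17⁻¹ ≡ 10 (mod 13), so k ≡ 10·10 ≡ 9 (mod 13).
x = 15 + 17·9 = 168.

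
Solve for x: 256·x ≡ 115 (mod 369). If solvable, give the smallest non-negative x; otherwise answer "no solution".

319

First find gcd(256, 369):
369 = 1·256 + 113
256 = 2·113 + 30
113 = 3·30 + 23
30 = 1·23 + 7
23 = 3·7 + 2
7 = 3·2 + 1
2 = 2·1 + 0
gcd = 1, so a unique solution mod 369 exists.
Back-substitute for the Bézout coefficients:
1 = 7 − 3·2
1 = −3·23 + 10·7
1 = 10·30 − 13·23
1 = −13·113 + 49·30
1 = 49·256 − 111·113
1 = −111·369 + 160·256
So 256·(160) ≡ 1 (mod 369), giving 256⁻¹ ≡ 160.
x ≡ 256⁻¹·115 ≡ 160·115 ≡ 319 (mod 369).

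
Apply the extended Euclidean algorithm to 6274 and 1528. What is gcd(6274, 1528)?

Repeated division:
6274 = 4·1528 + 162
1528 = 9·162 + 70
162 = 2·70 + 22
70 = 3·22 + 4
22 = 5·4 + 2
4 = 2·2 + 0
gcd(6274, 1528) = 2.
Working backward:
2 = 22 − 5·4
2 = −5·70 + 16·22
2 = 16·162 − 37·70
2 = −37·1528 + 349·162
2 = 349·6274 − 1433·1528
So 2 = (349)·6274 + (-1433)·1528.

2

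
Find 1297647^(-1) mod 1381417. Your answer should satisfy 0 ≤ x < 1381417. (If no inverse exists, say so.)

Run Euclid on (1381417, 1297647):
1381417 = 1×1297647 + 83770
1297647 = 15×83770 + 41097
83770 = 2×41097 + 1576
41097 = 26×1576 + 121
1576 = 13×121 + 3
121 = 40×3 + 1
3 = 3×1 + 0
The gcd is 1. Working backward:
1 = 121 − 40·3
1 = −40·1576 + 521·121
1 = 521·41097 − 13586·1576
1 = −13586·83770 + 27693·41097
1 = 27693·1297647 − 428981·83770
1 = −428981·1381417 + 456674·1297647
So 1297647·456674 ≡ 1 (mod 1381417).

456674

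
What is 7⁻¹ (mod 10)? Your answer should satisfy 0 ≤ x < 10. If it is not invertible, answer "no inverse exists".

gcd(10, 7) by repeated division:
10 = 1·7 + 3
7 = 2·3 + 1
3 = 3·1 + 0
gcd = 1, so the inverse exists. Back-substitute:
1 = 7 − 2·3
1 = −2·10 + 3·7
So 7·3 ≡ 1 (mod 10).

3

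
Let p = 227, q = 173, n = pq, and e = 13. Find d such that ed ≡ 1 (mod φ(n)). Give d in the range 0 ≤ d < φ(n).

17941

φ(n) = (p−1)(q−1) = 226·172 = 38872.
Need d with 13·d ≡ 1 (mod 38872). Apply the extended Euclidean algorithm:
38872 = 2990·13 + 2
13 = 6·2 + 1
2 = 2·1 + 0
Back-substitute:
1 = 13 − 6·2
1 = −6·38872 + 17941·13
So 13·17941 ≡ 1 (mod 38872), hence d = 17941.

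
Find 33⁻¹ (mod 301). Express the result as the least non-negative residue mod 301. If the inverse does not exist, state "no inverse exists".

73

Apply the Euclidean algorithm to 301 and 33:
301 = 9·33 + 4
33 = 8·4 + 1
4 = 4·1 + 0
The gcd is 1. Working backward:
1 = 33 − 8·4
1 = −8·301 + 73·33
So 33·73 ≡ 1 (mod 301).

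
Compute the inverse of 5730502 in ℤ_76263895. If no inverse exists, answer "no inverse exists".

Apply the Euclidean algorithm to 76263895 and 5730502:
76263895 = 13*5730502 + 1767369
5730502 = 3*1767369 + 428395
1767369 = 4*428395 + 53789
428395 = 7*53789 + 51872
53789 = 1*51872 + 1917
51872 = 27*1917 + 113
1917 = 16*113 + 109
113 = 1*109 + 4
109 = 27*4 + 1
4 = 4*1 + 0
The gcd is 1. Working backward:
1 = 109 − 27·4
1 = −27·113 + 28·109
1 = 28·1917 − 475·113
1 = −475·51872 + 12853·1917
1 = 12853·53789 − 13328·51872
1 = −13328·428395 + 106149·53789
1 = 106149·1767369 − 437924·428395
1 = −437924·5730502 + 1419921·1767369
1 = 1419921·76263895 − 18896897·5730502
So 5730502·(-18896897) ≡ 1 (mod 76263895), and -18896897 ≡ 57366998 (mod 76263895).

57366998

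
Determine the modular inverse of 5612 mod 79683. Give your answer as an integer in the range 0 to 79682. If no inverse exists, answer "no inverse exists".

47381

Run Euclid on (79683, 5612):
79683 = 14·5612 + 1115
5612 = 5·1115 + 37
1115 = 30·37 + 5
37 = 7·5 + 2
5 = 2·2 + 1
2 = 2·1 + 0
gcd = 1, so the inverse exists. Back-substitute:
1 = 5 − 2·2
1 = −2·37 + 15·5
1 = 15·1115 − 452·37
1 = −452·5612 + 2275·1115
1 = 2275·79683 − 32302·5612
So 5612·(-32302) ≡ 1 (mod 79683), and -32302 ≡ 47381 (mod 79683).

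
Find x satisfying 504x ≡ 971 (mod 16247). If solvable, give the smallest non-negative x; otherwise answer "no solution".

gcd(504, 16247):
16247 = 32×504 + 119
504 = 4×119 + 28
119 = 4×28 + 7
28 = 4×7 + 0
gcd = 7, but 7 ∤ 971, so the congruence has no solution.

no solution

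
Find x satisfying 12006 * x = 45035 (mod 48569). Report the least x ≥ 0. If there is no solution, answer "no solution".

22840

First find gcd(12006, 48569):
48569 = 4×12006 + 545
12006 = 22×545 + 16
545 = 34×16 + 1
16 = 16×1 + 0
gcd = 1, so a unique solution mod 48569 exists.
Back-substitute for the Bézout coefficients:
1 = 545 − 34·16
1 = −34·12006 + 749·545
1 = 749·48569 − 3030·12006
So 12006·(-3030) ≡ 1 (mod 48569), giving 12006⁻¹ ≡ 45539.
x ≡ 12006⁻¹·45035 ≡ 45539·45035 ≡ 22840 (mod 48569).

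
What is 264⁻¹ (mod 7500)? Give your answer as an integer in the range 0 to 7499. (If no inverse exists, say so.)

Compute gcd(264, 7500):
7500 = 28*264 + 108
264 = 2*108 + 48
108 = 2*48 + 12
48 = 4*12 + 0
gcd(264, 7500) = 12 ≠ 1, so 264 has no multiplicative inverse modulo 7500.

no inverse exists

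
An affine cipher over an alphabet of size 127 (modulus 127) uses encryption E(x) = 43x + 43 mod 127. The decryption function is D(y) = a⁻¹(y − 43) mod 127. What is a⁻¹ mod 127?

65

Run Euclid on (127, 43):
127 = 2*43 + 41
43 = 1*41 + 2
41 = 20*2 + 1
2 = 2*1 + 0
Since gcd(43, 127) = 1, back-substitute to write 1 as a combination:
1 = 41 − 20·2
1 = −20·43 + 21·41
1 = 21·127 − 62·43
So 43·(-62) ≡ 1 (mod 127), and -62 ≡ 65 (mod 127).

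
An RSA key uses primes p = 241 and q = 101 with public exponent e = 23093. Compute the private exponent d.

φ(n) = (p−1)(q−1) = 240·100 = 24000.
Need d with 23093·d ≡ 1 (mod 24000). Apply the extended Euclidean algorithm:
24000 = 1·23093 + 907
23093 = 25·907 + 418
907 = 2·418 + 71
418 = 5·71 + 63
71 = 1·63 + 8
63 = 7·8 + 7
8 = 1·7 + 1
7 = 7·1 + 0
Back-substitute:
1 = 8 − 7
1 = −63 + 8·8
1 = 8·71 − 9·63
1 = −9·418 + 53·71
1 = 53·907 − 115·418
1 = −115·23093 + 2928·907
1 = 2928·24000 − 3043·23093
So 23093·(-3043) ≡ 1 (mod 24000), hence d ≡ -3043 ≡ 20957 (mod 24000).

20957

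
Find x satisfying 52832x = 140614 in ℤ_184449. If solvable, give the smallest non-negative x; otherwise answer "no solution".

90698

First find gcd(52832, 184449):
184449 = 3*52832 + 25953
52832 = 2*25953 + 926
25953 = 28*926 + 25
926 = 37*25 + 1
25 = 25*1 + 0
gcd = 1, so a unique solution mod 184449 exists.
Back-substitute for the Bézout coefficients:
1 = 926 − 37·25
1 = −37·25953 + 1037·926
1 = 1037·52832 − 2111·25953
1 = −2111·184449 + 7370·52832
So 52832·(7370) ≡ 1 (mod 184449), giving 52832⁻¹ ≡ 7370.
x ≡ 52832⁻¹·140614 ≡ 7370·140614 ≡ 90698 (mod 184449).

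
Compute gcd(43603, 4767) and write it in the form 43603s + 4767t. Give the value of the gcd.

Repeated division:
43603 = 9·4767 + 700
4767 = 6·700 + 567
700 = 1·567 + 133
567 = 4·133 + 35
133 = 3·35 + 28
35 = 1·28 + 7
28 = 4·7 + 0
gcd(43603, 4767) = 7.
Working backward:
7 = 35 − 28
7 = −133 + 4·35
7 = 4·567 − 17·133
7 = −17·700 + 21·567
7 = 21·4767 − 143·700
7 = −143·43603 + 1308·4767
So 7 = (-143)·43603 + (1308)·4767.

7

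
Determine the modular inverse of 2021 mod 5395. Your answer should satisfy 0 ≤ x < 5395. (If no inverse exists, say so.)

2221

Extended Euclidean algorithm:
5395 = 2·2021 + 1353
2021 = 1·1353 + 668
1353 = 2·668 + 17
668 = 39·17 + 5
17 = 3·5 + 2
5 = 2·2 + 1
2 = 2·1 + 0
The gcd is 1. Working backward:
1 = 5 − 2·2
1 = −2·17 + 7·5
1 = 7·668 − 275·17
1 = −275·1353 + 557·668
1 = 557·2021 − 832·1353
1 = −832·5395 + 2221·2021
So 2021·2221 ≡ 1 (mod 5395).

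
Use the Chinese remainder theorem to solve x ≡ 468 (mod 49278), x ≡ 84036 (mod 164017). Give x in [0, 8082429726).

2418022650

Write x = 468 + 49278·k. Then 49278·k ≡ 84036 − 468 ≡ 83568 (mod 164017).
Need 49278⁻¹ mod 164017. Extended Euclid on (164017, 49278):
164017 = 3·49278 + 16183
49278 = 3·16183 + 729
16183 = 22·729 + 145
729 = 5·145 + 4
145 = 36·4 + 1
4 = 4·1 + 0
Back-substitute:
1 = 145 − 36·4
1 = −36·729 + 181·145
1 = 181·16183 − 4018·729
1 = −4018·49278 + 12235·16183
1 = 12235·164017 − 40723·49278
49278⁻¹ ≡ 123294 (mod 164017), so k ≡ 123294·83568 ≡ 49069 (mod 164017).
x = 468 + 49278·49069 = 2418022650.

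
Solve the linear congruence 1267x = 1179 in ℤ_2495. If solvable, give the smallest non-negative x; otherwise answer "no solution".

1212

First find gcd(1267, 2495):
2495 = 1·1267 + 1228
1267 = 1·1228 + 39
1228 = 31·39 + 19
39 = 2·19 + 1
19 = 19·1 + 0
gcd = 1, so a unique solution mod 2495 exists.
Back-substitute for the Bézout coefficients:
1 = 39 − 2·19
1 = −2·1228 + 63·39
1 = 63·1267 − 65·1228
1 = −65·2495 + 128·1267
So 1267·(128) ≡ 1 (mod 2495), giving 1267⁻¹ ≡ 128.
x ≡ 1267⁻¹·1179 ≡ 128·1179 ≡ 1212 (mod 2495).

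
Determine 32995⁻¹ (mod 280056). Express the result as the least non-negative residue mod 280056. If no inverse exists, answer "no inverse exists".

Apply the Euclidean algorithm to 280056 and 32995:
280056 = 8·32995 + 16096
32995 = 2·16096 + 803
16096 = 20·803 + 36
803 = 22·36 + 11
36 = 3·11 + 3
11 = 3·3 + 2
3 = 1·2 + 1
2 = 2·1 + 0
Since gcd(32995, 280056) = 1, back-substitute to write 1 as a combination:
1 = 3 − 2
1 = −11 + 4·3
1 = 4·36 − 13·11
1 = −13·803 + 290·36
1 = 290·16096 − 5813·803
1 = −5813·32995 + 11916·16096
1 = 11916·280056 − 101141·32995
Thus 32995·(-101141) ≡ 1 (mod 280056); reducing, -101141 mod 280056 = 178915.

178915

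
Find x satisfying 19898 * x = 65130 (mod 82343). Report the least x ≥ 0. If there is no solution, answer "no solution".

First find gcd(19898, 82343):
82343 = 4×19898 + 2751
19898 = 7×2751 + 641
2751 = 4×641 + 187
641 = 3×187 + 80
187 = 2×80 + 27
80 = 2×27 + 26
27 = 1×26 + 1
26 = 26×1 + 0
gcd = 1, so a unique solution mod 82343 exists.
Back-substitute for the Bézout coefficients:
1 = 27 − 26
1 = −80 + 3·27
1 = 3·187 − 7·80
1 = −7·641 + 24·187
1 = 24·2751 − 103·641
1 = −103·19898 + 745·2751
1 = 745·82343 − 3083·19898
So 19898·(-3083) ≡ 1 (mod 82343), giving 19898⁻¹ ≡ 79260.
x ≡ 19898⁻¹·65130 ≡ 79260·65130 ≡ 38787 (mod 82343).

38787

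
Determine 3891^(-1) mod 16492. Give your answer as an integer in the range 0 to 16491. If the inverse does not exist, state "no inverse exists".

12991

Run Euclid on (16492, 3891):
16492 = 4×3891 + 928
3891 = 4×928 + 179
928 = 5×179 + 33
179 = 5×33 + 14
33 = 2×14 + 5
14 = 2×5 + 4
5 = 1×4 + 1
4 = 4×1 + 0
Since gcd(3891, 16492) = 1, back-substitute to write 1 as a combination:
1 = 5 − 4
1 = −14 + 3·5
1 = 3·33 − 7·14
1 = −7·179 + 38·33
1 = 38·928 − 197·179
1 = −197·3891 + 826·928
1 = 826·16492 − 3501·3891
Thus 3891·(-3501) ≡ 1 (mod 16492); reducing, -3501 mod 16492 = 12991.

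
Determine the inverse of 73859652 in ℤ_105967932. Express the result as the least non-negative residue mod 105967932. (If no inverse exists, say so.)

no inverse exists

Compute gcd(73859652, 105967932):
105967932 = 1×73859652 + 32108280
73859652 = 2×32108280 + 9643092
32108280 = 3×9643092 + 3179004
9643092 = 3×3179004 + 106080
3179004 = 29×106080 + 102684
106080 = 1×102684 + 3396
102684 = 30×3396 + 804
3396 = 4×804 + 180
804 = 4×180 + 84
180 = 2×84 + 12
84 = 7×12 + 0
Since gcd = 12 > 1, 73859652 is not a unit mod 105967932.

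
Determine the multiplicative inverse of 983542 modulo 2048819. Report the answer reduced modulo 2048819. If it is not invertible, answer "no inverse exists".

1584410

Apply the Euclidean algorithm to 2048819 and 983542:
2048819 = 2×983542 + 81735
983542 = 12×81735 + 2722
81735 = 30×2722 + 75
2722 = 36×75 + 22
75 = 3×22 + 9
22 = 2×9 + 4
9 = 2×4 + 1
4 = 4×1 + 0
The gcd is 1. Working backward:
1 = 9 − 2·4
1 = −2·22 + 5·9
1 = 5·75 − 17·22
1 = −17·2722 + 617·75
1 = 617·81735 − 18527·2722
1 = −18527·983542 + 222941·81735
1 = 222941·2048819 − 464409·983542
Thus 983542·(-464409) ≡ 1 (mod 2048819); reducing, -464409 mod 2048819 = 1584410.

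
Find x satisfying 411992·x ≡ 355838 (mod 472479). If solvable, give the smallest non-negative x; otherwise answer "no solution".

57688

First find gcd(411992, 472479):
472479 = 1*411992 + 60487
411992 = 6*60487 + 49070
60487 = 1*49070 + 11417
49070 = 4*11417 + 3402
11417 = 3*3402 + 1211
3402 = 2*1211 + 980
1211 = 1*980 + 231
980 = 4*231 + 56
231 = 4*56 + 7
56 = 8*7 + 0
gcd = 7 and 7 | 355838, so solutions exist. Divide through by 7: 58856x ≡ 50834 (mod 67497).
Now find 58856⁻¹ mod 67497:
67497 = 1×58856 + 8641
58856 = 6×8641 + 7010
8641 = 1×7010 + 1631
7010 = 4×1631 + 486
1631 = 3×486 + 173
486 = 2×173 + 140
173 = 1×140 + 33
140 = 4×33 + 8
33 = 4×8 + 1
8 = 8×1 + 0
Back-substitute:
1 = 33 − 4·8
1 = −4·140 + 17·33
1 = 17·173 − 21·140
1 = −21·486 + 59·173
1 = 59·1631 − 198·486
1 = −198·7010 + 851·1631
1 = 851·8641 − 1049·7010
1 = −1049·58856 + 7145·8641
1 = 7145·67497 − 8194·58856
So 58856·(-8194) ≡ 1 (mod 67497), i.e. 58856⁻¹ ≡ 59303.
Then x ≡ 59303·50834 ≡ 57688 (mod 67497); the smallest non-negative solution is x = 57688.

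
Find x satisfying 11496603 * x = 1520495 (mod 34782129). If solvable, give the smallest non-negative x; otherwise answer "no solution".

no solution

gcd(11496603, 34782129):
34782129 = 3·11496603 + 292320
11496603 = 39·292320 + 96123
292320 = 3·96123 + 3951
96123 = 24·3951 + 1299
3951 = 3·1299 + 54
1299 = 24·54 + 3
54 = 18·3 + 0
gcd = 3, but 3 ∤ 1520495, so the congruence has no solution.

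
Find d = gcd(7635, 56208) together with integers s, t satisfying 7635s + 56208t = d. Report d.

3

Euclidean algorithm:
56208 = 7×7635 + 2763
7635 = 2×2763 + 2109
2763 = 1×2109 + 654
2109 = 3×654 + 147
654 = 4×147 + 66
147 = 2×66 + 15
66 = 4×15 + 6
15 = 2×6 + 3
6 = 2×3 + 0
gcd(7635, 56208) = 3.
Working backward:
3 = 15 − 2·6
3 = −2·66 + 9·15
3 = 9·147 − 20·66
3 = −20·654 + 89·147
3 = 89·2109 − 287·654
3 = −287·2763 + 376·2109
3 = 376·7635 − 1039·2763
3 = −1039·56208 + 7649·7635
So 3 = (-1039)·56208 + (7649)·7635.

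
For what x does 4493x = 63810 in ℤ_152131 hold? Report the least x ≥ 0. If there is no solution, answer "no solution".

109279

First find gcd(4493, 152131):
152131 = 33×4493 + 3862
4493 = 1×3862 + 631
3862 = 6×631 + 76
631 = 8×76 + 23
76 = 3×23 + 7
23 = 3×7 + 2
7 = 3×2 + 1
2 = 2×1 + 0
gcd = 1, so a unique solution mod 152131 exists.
Back-substitute for the Bézout coefficients:
1 = 7 − 3·2
1 = −3·23 + 10·7
1 = 10·76 − 33·23
1 = −33·631 + 274·76
1 = 274·3862 − 1677·631
1 = −1677·4493 + 1951·3862
1 = 1951·152131 − 66060·4493
So 4493·(-66060) ≡ 1 (mod 152131), giving 4493⁻¹ ≡ 86071.
x ≡ 4493⁻¹·63810 ≡ 86071·63810 ≡ 109279 (mod 152131).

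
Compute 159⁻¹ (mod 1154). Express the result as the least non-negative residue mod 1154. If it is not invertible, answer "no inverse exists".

Apply the Euclidean algorithm to 1154 and 159:
1154 = 7*159 + 41
159 = 3*41 + 36
41 = 1*36 + 5
36 = 7*5 + 1
5 = 5*1 + 0
Since gcd(159, 1154) = 1, back-substitute to write 1 as a combination:
1 = 36 − 7·5
1 = −7·41 + 8·36
1 = 8·159 − 31·41
1 = −31·1154 + 225·159
So 159·225 ≡ 1 (mod 1154).

225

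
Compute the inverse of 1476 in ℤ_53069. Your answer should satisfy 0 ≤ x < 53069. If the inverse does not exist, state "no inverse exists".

Extended Euclidean algorithm:
53069 = 35·1476 + 1409
1476 = 1·1409 + 67
1409 = 21·67 + 2
67 = 33·2 + 1
2 = 2·1 + 0
gcd = 1, so the inverse exists. Back-substitute:
1 = 67 − 33·2
1 = −33·1409 + 694·67
1 = 694·1476 − 727·1409
1 = −727·53069 + 26139·1476
So 1476·26139 ≡ 1 (mod 53069).

26139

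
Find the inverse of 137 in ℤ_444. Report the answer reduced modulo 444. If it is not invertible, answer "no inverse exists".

269

gcd(444, 137) by repeated division:
444 = 3×137 + 33
137 = 4×33 + 5
33 = 6×5 + 3
5 = 1×3 + 2
3 = 1×2 + 1
2 = 2×1 + 0
gcd = 1, so the inverse exists. Back-substitute:
1 = 3 − 2
1 = −5 + 2·3
1 = 2·33 − 13·5
1 = −13·137 + 54·33
1 = 54·444 − 175·137
Thus 137·(-175) ≡ 1 (mod 444); reducing, -175 mod 444 = 269.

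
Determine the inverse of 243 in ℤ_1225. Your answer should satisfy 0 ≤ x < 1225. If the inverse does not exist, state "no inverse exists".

Extended Euclidean algorithm:
1225 = 5·243 + 10
243 = 24·10 + 3
10 = 3·3 + 1
3 = 3·1 + 0
Since gcd(243, 1225) = 1, back-substitute to write 1 as a combination:
1 = 10 − 3·3
1 = −3·243 + 73·10
1 = 73·1225 − 368·243
Hence 243⁻¹ ≡ -368 ≡ 857 (mod 1225).

857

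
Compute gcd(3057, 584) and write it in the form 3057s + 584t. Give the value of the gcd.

1

Repeated division:
3057 = 5*584 + 137
584 = 4*137 + 36
137 = 3*36 + 29
36 = 1*29 + 7
29 = 4*7 + 1
7 = 7*1 + 0
gcd(3057, 584) = 1.
Back-substituting:
1 = 29 − 4·7
1 = −4·36 + 5·29
1 = 5·137 − 19·36
1 = −19·584 + 81·137
1 = 81·3057 − 424·584
So 1 = (81)·3057 + (-424)·584.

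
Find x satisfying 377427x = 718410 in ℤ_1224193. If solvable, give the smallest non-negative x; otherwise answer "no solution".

1070919

First find gcd(377427, 1224193):
1224193 = 3*377427 + 91912
377427 = 4*91912 + 9779
91912 = 9*9779 + 3901
9779 = 2*3901 + 1977
3901 = 1*1977 + 1924
1977 = 1*1924 + 53
1924 = 36*53 + 16
53 = 3*16 + 5
16 = 3*5 + 1
5 = 5*1 + 0
gcd = 1, so a unique solution mod 1224193 exists.
Back-substitute for the Bézout coefficients:
1 = 16 − 3·5
1 = −3·53 + 10·16
1 = 10·1924 − 363·53
1 = −363·1977 + 373·1924
1 = 373·3901 − 736·1977
1 = −736·9779 + 1845·3901
1 = 1845·91912 − 17341·9779
1 = −17341·377427 + 71209·91912
1 = 71209·1224193 − 230968·377427
So 377427·(-230968) ≡ 1 (mod 1224193), giving 377427⁻¹ ≡ 993225.
x ≡ 377427⁻¹·718410 ≡ 993225·718410 ≡ 1070919 (mod 1224193).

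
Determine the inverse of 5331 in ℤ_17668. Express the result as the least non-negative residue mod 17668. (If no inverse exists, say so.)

Apply the Euclidean algorithm to 17668 and 5331:
17668 = 3*5331 + 1675
5331 = 3*1675 + 306
1675 = 5*306 + 145
306 = 2*145 + 16
145 = 9*16 + 1
16 = 16*1 + 0
The gcd is 1. Working backward:
1 = 145 − 9·16
1 = −9·306 + 19·145
1 = 19·1675 − 104·306
1 = −104·5331 + 331·1675
1 = 331·17668 − 1097·5331
Thus 5331·(-1097) ≡ 1 (mod 17668); reducing, -1097 mod 17668 = 16571.

16571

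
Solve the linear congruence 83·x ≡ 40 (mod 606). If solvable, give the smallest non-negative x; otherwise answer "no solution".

110

First find gcd(83, 606):
606 = 7*83 + 25
83 = 3*25 + 8
25 = 3*8 + 1
8 = 8*1 + 0
gcd = 1, so a unique solution mod 606 exists.
Back-substitute for the Bézout coefficients:
1 = 25 − 3·8
1 = −3·83 + 10·25
1 = 10·606 − 73·83
So 83·(-73) ≡ 1 (mod 606), giving 83⁻¹ ≡ 533.
x ≡ 83⁻¹·40 ≡ 533·40 ≡ 110 (mod 606).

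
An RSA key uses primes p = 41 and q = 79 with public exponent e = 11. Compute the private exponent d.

851

φ(n) = (p−1)(q−1) = 40·78 = 3120.
Need d with 11·d ≡ 1 (mod 3120). Apply the extended Euclidean algorithm:
3120 = 283×11 + 7
11 = 1×7 + 4
7 = 1×4 + 3
4 = 1×3 + 1
3 = 3×1 + 0
Back-substitute:
1 = 4 − 3
1 = −7 + 2·4
1 = 2·11 − 3·7
1 = −3·3120 + 851·11
So 11·851 ≡ 1 (mod 3120), hence d = 851.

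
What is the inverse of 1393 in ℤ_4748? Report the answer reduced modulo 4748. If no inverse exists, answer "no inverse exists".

Run Euclid on (4748, 1393):
4748 = 3*1393 + 569
1393 = 2*569 + 255
569 = 2*255 + 59
255 = 4*59 + 19
59 = 3*19 + 2
19 = 9*2 + 1
2 = 2*1 + 0
Since gcd(1393, 4748) = 1, back-substitute to write 1 as a combination:
1 = 19 − 9·2
1 = −9·59 + 28·19
1 = 28·255 − 121·59
1 = −121·569 + 270·255
1 = 270·1393 − 661·569
1 = −661·4748 + 2253·1393
So 1393·2253 ≡ 1 (mod 4748).

2253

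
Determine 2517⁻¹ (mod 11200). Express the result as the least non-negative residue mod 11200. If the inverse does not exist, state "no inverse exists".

gcd(11200, 2517) by repeated division:
11200 = 4×2517 + 1132
2517 = 2×1132 + 253
1132 = 4×253 + 120
253 = 2×120 + 13
120 = 9×13 + 3
13 = 4×3 + 1
3 = 3×1 + 0
Since gcd(2517, 11200) = 1, back-substitute to write 1 as a combination:
1 = 13 − 4·3
1 = −4·120 + 37·13
1 = 37·253 − 78·120
1 = −78·1132 + 349·253
1 = 349·2517 − 776·1132
1 = −776·11200 + 3453·2517
So 2517·3453 ≡ 1 (mod 11200).

3453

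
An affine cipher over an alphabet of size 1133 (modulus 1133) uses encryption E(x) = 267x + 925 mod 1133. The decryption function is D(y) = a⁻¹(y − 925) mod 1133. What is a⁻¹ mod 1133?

488

Extended Euclidean algorithm:
1133 = 4*267 + 65
267 = 4*65 + 7
65 = 9*7 + 2
7 = 3*2 + 1
2 = 2*1 + 0
gcd = 1, so the inverse exists. Back-substitute:
1 = 7 − 3·2
1 = −3·65 + 28·7
1 = 28·267 − 115·65
1 = −115·1133 + 488·267
So 267·488 ≡ 1 (mod 1133).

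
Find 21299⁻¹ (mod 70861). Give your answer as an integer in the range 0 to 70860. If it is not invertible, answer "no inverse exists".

36214

Extended Euclidean algorithm:
70861 = 3×21299 + 6964
21299 = 3×6964 + 407
6964 = 17×407 + 45
407 = 9×45 + 2
45 = 22×2 + 1
2 = 2×1 + 0
gcd = 1, so the inverse exists. Back-substitute:
1 = 45 − 22·2
1 = −22·407 + 199·45
1 = 199·6964 − 3405·407
1 = −3405·21299 + 10414·6964
1 = 10414·70861 − 34647·21299
Thus 21299·(-34647) ≡ 1 (mod 70861); reducing, -34647 mod 70861 = 36214.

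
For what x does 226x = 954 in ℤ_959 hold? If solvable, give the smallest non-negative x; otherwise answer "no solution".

785

First find gcd(226, 959):
959 = 4*226 + 55
226 = 4*55 + 6
55 = 9*6 + 1
6 = 6*1 + 0
gcd = 1, so a unique solution mod 959 exists.
Back-substitute for the Bézout coefficients:
1 = 55 − 9·6
1 = −9·226 + 37·55
1 = 37·959 − 157·226
So 226·(-157) ≡ 1 (mod 959), giving 226⁻¹ ≡ 802.
x ≡ 226⁻¹·954 ≡ 802·954 ≡ 785 (mod 959).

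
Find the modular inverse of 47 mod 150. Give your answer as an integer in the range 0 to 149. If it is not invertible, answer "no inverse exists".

83

gcd(150, 47) by repeated division:
150 = 3×47 + 9
47 = 5×9 + 2
9 = 4×2 + 1
2 = 2×1 + 0
Since gcd(47, 150) = 1, back-substitute to write 1 as a combination:
1 = 9 − 4·2
1 = −4·47 + 21·9
1 = 21·150 − 67·47
So 47·(-67) ≡ 1 (mod 150), and -67 ≡ 83 (mod 150).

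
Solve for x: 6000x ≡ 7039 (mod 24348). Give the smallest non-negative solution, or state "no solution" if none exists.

no solution

gcd(6000, 24348):
24348 = 4*6000 + 348
6000 = 17*348 + 84
348 = 4*84 + 12
84 = 7*12 + 0
gcd = 12, but 12 ∤ 7039, so the congruence has no solution.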